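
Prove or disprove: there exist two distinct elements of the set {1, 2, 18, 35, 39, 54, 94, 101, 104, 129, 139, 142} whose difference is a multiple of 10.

1 mod 10 = 1 and 101 mod 10 = 1, so 101 − 1 = 100 = 10·10.

The pair (1, 101) works.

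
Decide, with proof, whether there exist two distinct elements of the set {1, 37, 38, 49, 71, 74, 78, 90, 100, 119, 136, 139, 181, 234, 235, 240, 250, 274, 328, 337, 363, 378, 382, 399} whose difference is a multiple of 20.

1 and 181 are such a pair.

Reduce each element mod 20: 1↦1, 37↦17, 38↦18, 49↦9, 71↦11, 74↦14, 78↦18, 90↦10, 100↦0, 119↦19, 136↦16, 139↦19, 181↦1, 234↦14, 235↦15, 240↦0, 250↦10, 274↦14, 328↦8, 337↦17, 363↦3, 378↦18, 382↦2, 399↦19. The residue 1 repeats (at 1 and 181), and 181 − 1 = 180 = 9·20.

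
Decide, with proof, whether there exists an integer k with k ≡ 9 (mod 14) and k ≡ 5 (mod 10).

Here gcd(14, 10) = 2, and both 9 and 5 leave remainder 1 mod 2, so the system is consistent.
The integers ≡ 9 (mod 14) are 9, 23, 37, 51, 65, …; their remainders mod 10 are 9, 3, 7, 1, 5, so k = 65 is the first that is ≡ 5 (mod 10).
Verify: 65 = 4·14 + 9 and 65 = 6·10 + 5. ✓

k = 65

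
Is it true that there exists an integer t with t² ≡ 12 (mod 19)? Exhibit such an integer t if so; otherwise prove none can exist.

Computing t² mod 19 for t = 0, 1, …, 9 (enough, by the symmetry t ↦ 19 − t) gives 0, 1, 4, 9, 16, 6, 17, 11, 7, 5.
The set of squares mod 19 is therefore {0, 1, 4, 5, 6, 7, 9, 11, 16, 17}, which does not contain 12.
Hence no integer t has t² ≡ 12 (mod 19).

There is no such integer.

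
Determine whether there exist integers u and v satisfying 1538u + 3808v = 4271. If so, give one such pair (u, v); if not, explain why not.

There are no such integers.

Both 1538 and 3808 are divisible by gcd(1538, 3808) = 2, hence so is any combination 1538u + 3808v.
However 4271 leaves remainder 1 on division by 2.
Therefore 1538u + 3808v = 4271 has no solution in integers.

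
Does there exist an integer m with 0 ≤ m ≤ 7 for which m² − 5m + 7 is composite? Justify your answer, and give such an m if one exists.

At m = 7: 7² − 5·7 + 7 = 21 = 3·7, which is composite.

m = 7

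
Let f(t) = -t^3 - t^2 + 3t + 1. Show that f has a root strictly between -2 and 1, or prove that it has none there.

Yes, f has a root in the interval.

f(-2) = -1 and f(1) = 2, which have opposite signs.
f is continuous everywhere (it is a polynomial), in particular on [-2, 1].
By the Intermediate Value Theorem f must vanish at some point of (-2, 1).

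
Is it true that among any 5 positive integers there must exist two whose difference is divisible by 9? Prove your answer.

Try 5 consecutive integers, 21, 22, …, 25. Their remainders mod 9 are 3, 4, 5, 6, 7 — pairwise different, as any 5 ≤ 9 consecutive integers have distinct residues.
No two share a residue, so no pair has difference divisible by 9; the claim fails for this set.

No; for instance {21, 22, 23, 24, 25} is a counterexample.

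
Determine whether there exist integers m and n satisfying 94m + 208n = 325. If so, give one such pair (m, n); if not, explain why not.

Both 94 and 208 are divisible by gcd(94, 208) = 2, hence so is any combination 94m + 208n.
However 325 leaves remainder 1 on division by 2.
Hence no integers m, n satisfy the equation.

No such integers exist.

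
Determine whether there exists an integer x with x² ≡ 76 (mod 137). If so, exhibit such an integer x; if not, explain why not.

Take x = 58. Then 58² = 3364 = 24·137 + 76, so 58² ≡ 76 (mod 137).

x = 58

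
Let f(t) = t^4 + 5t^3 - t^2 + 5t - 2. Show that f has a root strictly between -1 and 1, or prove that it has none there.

f(-1) = -12 and f(1) = 8, which have opposite signs.
As a polynomial, f is continuous on every closed interval.
By the Intermediate Value Theorem f must vanish at some point of (-1, 1).

Such a root exists.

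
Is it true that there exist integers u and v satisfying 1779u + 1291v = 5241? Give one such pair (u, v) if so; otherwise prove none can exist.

1779 and 1291 are coprime, so 1779u + 1291v ranges over all of ℤ.
Dividing repeatedly: 1779 = 1·1291 + 488, 1291 = 2·488 + 315, 488 = 1·315 + 173, 315 = 1·173 + 142, 173 = 1·142 + 31, 142 = 4·31 + 18, 31 = 1·18 + 13, 18 = 1·13 + 5, 13 = 2·5 + 3, 5 = 1·3 + 2, 3 = 1·2 + 1, 2 = 2·1 + 0.
Back-substituting, 1 = 3 − 1·2 = 3 − (5 − 1·3) = −5 + 2·3 = −5 + 2·(13 − 2·5) = 2·13 − 5·5 = 2·13 − 5·(18 − 1·13) = −5·18 + 7·13 = −5·18 + 7·(31 − 1·18) = 7·31 − 12·18 = 7·31 − 12·(142 − 4·31) = −12·142 + 55·31 = −12·142 + 55·(173 − 1·142) = 55·173 − 67·142 = 55·173 − 67·(315 − 1·173) = −67·315 + 122·173 = −67·315 + 122·(488 − 1·315) = 122·488 − 189·315 = 122·488 − 189·(1291 − 2·488) = −189·1291 + 500·488 = −189·1291 + 500·(1779 − 1·1291) = 500·1779 − 689·1291; that is, 1779·500 + 1291·(-689) = 1.
Multiplying through by 5241: u = 500·5241 = 2620500, v = (-689)·5241 = -3611049 is a solution.
Shifting by a multiple of (1291, −1779) keeps it a solution: u = 2620500 − 2029·1291 = 1061, v = -3611049 + 2029·1779 = -1458.
Check: 1779·1061 + 1291·(-1458) = 1887519 − 1882278 = 5241. ✓

u = 1061, v = -1458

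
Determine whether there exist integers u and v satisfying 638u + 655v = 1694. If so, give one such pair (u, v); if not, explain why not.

Since gcd(638, 655) = 1, every integer is an integer combination of 638 and 655.
Euclidean algorithm: 655 = 1·638 + 17, 638 = 37·17 + 9, 17 = 1·9 + 8, 9 = 1·8 + 1, 8 = 8·1 + 0.
Working back up the chain: 1 = 9 − 1·8 = 9 − (17 − 1·9) = −17 + 2·9 = −17 + 2·(638 − 37·17) = 2·638 − 75·17 = 2·638 − 75·(655 − 1·638) = −75·655 + 77·638. So 638·77 + 655·(-75) = 1.
Times 1694: 638·130438 + 655·(-127050) = 1694, so (130438, -127050) solves it.
The general solution is u = 130438 + 655k, v = -127050 − 638k; taking k = -199 gives the smaller pair u = 93, v = -88.
Check: 638·93 + 655·(-88) = 59334 − 57640 = 1694. ✓

u = 93, v = -88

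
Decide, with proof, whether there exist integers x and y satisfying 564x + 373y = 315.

564 and 373 are coprime, so 564x + 373y ranges over all of ℤ.
Run the Euclidean algorithm on 564 and 373: 564 = 1·373 + 191, 373 = 1·191 + 182, 191 = 1·182 + 9, 182 = 20·9 + 2, 9 = 4·2 + 1, 2 = 2·1 + 0.
Back-substituting, 1 = 9 − 4·2 = 9 − 4·(182 − 20·9) = −4·182 + 81·9 = −4·182 + 81·(191 − 1·182) = 81·191 − 85·182 = 81·191 − 85·(373 − 1·191) = −85·373 + 166·191 = −85·373 + 166·(564 − 1·373) = 166·564 − 251·373; that is, 564·166 + 373·(-251) = 1.
Times 315: 564·52290 + 373·(-79065) = 315, so (52290, -79065) solves it.
The general solution is x = 52290 + 373k, y = -79065 − 564k; taking k = -140 gives the smaller pair x = 70, y = -105.
Indeed 564·70 + 373·(-105) = 39480 − 39165 = 315.

x = 70, y = -105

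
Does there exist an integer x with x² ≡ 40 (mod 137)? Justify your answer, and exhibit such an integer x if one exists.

137 is prime, so by Euler's criterion 40 is a square mod 137 iff 40^((137−1)/2) = 40^68 ≡ 1 (mod 137).
Squaring successively (mod 137): 40^2 = 1600 ≡ 93; 40^4 ≡ 93² = 8649 ≡ 18; 40^8 ≡ 18² = 324 ≡ 50; 40^16 ≡ 50² = 2500 ≡ 34; 40^32 ≡ 34² = 1156 ≡ 60; 40^64 ≡ 60² = 3600 ≡ 38.
Since 68 = 64 + 4, 40^68 ≡ 38 · 18; multiplying out mod 137: 38·18 = 684 ≡ 136. Thus 40^68 ≡ 136 ≡ −1 (mod 137).
The value −1 means 40 is a non-residue modulo 137, so x² ≡ 40 (mod 137) is impossible.

No, no such integer exists.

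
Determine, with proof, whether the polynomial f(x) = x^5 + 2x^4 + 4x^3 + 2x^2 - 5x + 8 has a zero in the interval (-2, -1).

Yes, f has a root in the interval.

f(-2) = -6 and f(-1) = 12, which have opposite signs.
Since f is a polynomial it is continuous on [-2, -1].
By the Intermediate Value Theorem, f takes the value 0 somewhere in the open interval.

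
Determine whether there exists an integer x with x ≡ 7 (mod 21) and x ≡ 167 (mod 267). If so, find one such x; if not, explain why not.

gcd(21, 267) = 3. If x ≡ 7 (mod 21) and x ≡ 167 (mod 267), then x ≡ 7 (mod 3) and x ≡ 167 (mod 3).
But 7 mod 3 = 1 while 167 mod 3 = 2, a contradiction.
Therefore no such x exists.

No such integer exists.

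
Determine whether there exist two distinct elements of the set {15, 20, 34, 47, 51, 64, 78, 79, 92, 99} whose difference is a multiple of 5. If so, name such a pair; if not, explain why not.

The pair (15, 20) works.

Both 15 and 20 leave remainder 0 on division by 5; their difference 5 = 1·5 is a multiple of 5.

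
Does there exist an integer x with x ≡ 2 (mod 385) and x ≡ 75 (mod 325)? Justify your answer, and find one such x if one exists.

No, no such integer exists.

Both moduli are multiples of 5 = gcd(385, 325), so any solution would satisfy x ≡ 2 and x ≡ 75 modulo 5 simultaneously.
But 2 mod 5 = 2 while 75 mod 5 = 0, a contradiction.
Therefore no such x exists.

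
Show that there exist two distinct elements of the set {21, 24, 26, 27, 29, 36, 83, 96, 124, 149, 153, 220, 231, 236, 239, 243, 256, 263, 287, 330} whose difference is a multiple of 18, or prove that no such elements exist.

Yes: 24 and 96.

Both 24 and 96 leave remainder 6 on division by 18; their difference 72 = 4·18 is a multiple of 18.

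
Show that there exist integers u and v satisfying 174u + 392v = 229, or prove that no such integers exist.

No such integers exist.

gcd(174, 392) = 2, so every integer of the form 174u + 392v is a multiple of 2.
However 229 leaves remainder 1 on division by 2.
Hence no integers u, v satisfy the equation.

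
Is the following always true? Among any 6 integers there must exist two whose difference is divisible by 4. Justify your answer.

True.

Each integer lies in one of the 4 residue classes modulo 4.
Placing 6 integers into 4 classes, some class receives at least two — say a and b.
Their difference a − b is then a multiple of 4.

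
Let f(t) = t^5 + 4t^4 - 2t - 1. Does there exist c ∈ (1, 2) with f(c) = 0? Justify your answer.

f(1) = 2 and f(2) = 91, both positive, so a sign-change argument is unavailable; we show f keeps this sign on the whole interval.
Substitute t = 1 + u, where 0 < u < 1 on the interval. Expanding, f(1 + u) = u^5 + 9u^4 + 26u^3 + 34u^2 + 19u + 2.
The nonzero coefficients here are all positive, so for u > 0 every term is positive (or zero), and the constant term 2 is strictly positive.
Therefore f(t) > 0 throughout (1, 2), and f has no zero there.

No such root exists.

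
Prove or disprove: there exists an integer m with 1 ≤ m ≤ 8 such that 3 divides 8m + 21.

At m = 3 we get 8·3 + 21 = 45, and 45 = 3·15.

m = 3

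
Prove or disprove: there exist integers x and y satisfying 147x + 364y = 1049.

Any value of 147x + 364y is a multiple of gcd(147, 364) = 7.
But 1049 = 7·149 + 6, so 7 ∤ 1049.
Hence no integers x, y satisfy the equation.

No, no such integers exist.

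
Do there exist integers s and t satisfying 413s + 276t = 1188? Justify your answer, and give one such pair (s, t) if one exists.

s = 192, t = -283

413 and 276 are coprime, so 413s + 276t ranges over all of ℤ.
Dividing repeatedly: 413 = 1·276 + 137, 276 = 2·137 + 2, 137 = 68·2 + 1, 2 = 2·1 + 0.
Unwinding: 1 = 137 − 68·2 = 137 − 68·(276 − 2·137) = −68·276 + 137·137 = −68·276 + 137·(413 − 1·276) = 137·413 − 205·276, i.e. 413·137 + 276·(-205) = 1.
Scaling by 1188 gives the particular solution (s, t) = (162756, -243540).
Shifting by a multiple of (276, −413) keeps it a solution: s = 162756 − 589·276 = 192, t = -243540 + 589·413 = -283.
Check: 413·192 + 276·(-283) = 79296 − 78108 = 1188. ✓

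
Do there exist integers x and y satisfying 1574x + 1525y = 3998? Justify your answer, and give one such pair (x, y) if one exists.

1574 and 1525 are coprime, so 1574x + 1525y ranges over all of ℤ.
Euclidean algorithm: 1574 = 1·1525 + 49, 1525 = 31·49 + 6, 49 = 8·6 + 1, 6 = 6·1 + 0.
Working back up the chain: 1 = 49 − 8·6 = 49 − 8·(1525 − 31·49) = −8·1525 + 249·49 = −8·1525 + 249·(1574 − 1·1525) = 249·1574 − 257·1525. So 1574·249 + 1525·(-257) = 1.
Scaling by 3998 gives the particular solution (x, y) = (995502, -1027486).
The general solution is x = 995502 + 1525k, y = -1027486 − 1574k; taking k = -652 gives the smaller pair x = 1202, y = -1238.
Check: 1574·1202 + 1525·(-1238) = 1891948 − 1887950 = 3998. ✓

x = 1202, y = -1238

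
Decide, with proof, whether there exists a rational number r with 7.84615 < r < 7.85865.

Look for a denominator N such that an integer falls strictly between N·7.84615 and N·7.85865. N = 7 works: 7·7.84615 = 54.92305 < 55 < 55.01055 = 7·7.85865.
So r = 55/7 works: it is a ratio of integers, and dividing 7·7.84615 < 55 < 7·7.85865 through by 7 gives 7.84615 < 55/7 < 7.85865.

r = 55/7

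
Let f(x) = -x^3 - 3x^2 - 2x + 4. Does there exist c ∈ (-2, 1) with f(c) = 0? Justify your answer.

f(-2) = 4 and f(1) = -2, which have opposite signs.
Since f is a polynomial it is continuous on [-2, 1].
By the Intermediate Value Theorem f must vanish at some point of (-2, 1).

Yes, f has a root in the interval.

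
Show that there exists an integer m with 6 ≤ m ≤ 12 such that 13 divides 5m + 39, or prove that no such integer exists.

No such integer m in that range exists.

The values of 5m + 39 for m = 6, 7, …, 12 are 69, 74, 79, 84, 89, 94, 99; reduced mod 13 these are 4, 9, 1, 6, 11, 3, 8.
The residue 0 does not occur, so no m in [6, 12] makes 5m + 39 a multiple of 13.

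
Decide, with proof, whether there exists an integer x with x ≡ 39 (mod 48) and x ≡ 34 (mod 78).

gcd(48, 78) = 6. If x ≡ 39 (mod 48) and x ≡ 34 (mod 78), then x ≡ 39 (mod 6) and x ≡ 34 (mod 6).
However 39 ≡ 3 and 34 ≡ 4 (mod 6), and 3 ≠ 4.
Therefore no such x exists.

There is no such integer.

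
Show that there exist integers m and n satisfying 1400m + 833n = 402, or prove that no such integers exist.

No, no such integers exist.

gcd(1400, 833) = 7, so every integer of the form 1400m + 833n is a multiple of 7.
But 402 = 7·57 + 3, so 7 ∤ 402.
So the equation is unsolvable over ℤ.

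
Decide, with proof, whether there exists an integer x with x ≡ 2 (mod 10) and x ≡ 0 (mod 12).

x = 12

The moduli are not coprime: gcd(10, 12) = 2. Compatibility requires 2 ∣ (0 − 2) = -2, which holds, so solutions exist.
Step through x = 2, 2 + 10, 2 + 2·10, …: the values 2, 12 reduce mod 12 to 2, 0. The value 12 hits 0.
Check: 12 mod 10 = 2, 12 mod 12 = 0. ✓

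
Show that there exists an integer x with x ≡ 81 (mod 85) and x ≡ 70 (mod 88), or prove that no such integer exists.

x = 2886

gcd(85, 88) = 1, so the Chinese Remainder Theorem guarantees exactly one residue class mod 7480 satisfying both.
Any solution of the first congruence is x = 81 + 85t; substituting into the second, 85t ≡ 70 − 81 ≡ 77 (mod 88).
Note 85·29 = 2465 ≡ 1 (mod 88) (as 2465 − 1 = 28·88), so 85⁻¹ ≡ 29.
Therefore t ≡ 29·77 = 2233 ≡ 33 (mod 88).
With t = 33: x = 81 + 85·33 = 2886.
Check: 2886 mod 85 = 81, 2886 mod 88 = 70. ✓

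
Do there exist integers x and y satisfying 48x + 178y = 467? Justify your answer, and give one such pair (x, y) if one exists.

No, no such integers exist.

Both 48 and 178 are divisible by gcd(48, 178) = 2, hence so is any combination 48x + 178y.
But 467 = 2·233 + 1, so 2 ∤ 467.
So the equation is unsolvable over ℤ.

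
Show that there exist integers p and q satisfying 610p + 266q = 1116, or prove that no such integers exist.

Every value of 610p + 266q is a multiple of gcd(610, 266) = 2; since 2 ∣ 1116, solutions exist.
Dividing through by 2 reduces the equation to 305p + 133q = 558.
Euclidean algorithm: 305 = 2·133 + 39, 133 = 3·39 + 16, 39 = 2·16 + 7, 16 = 2·7 + 2, 7 = 3·2 + 1, 2 = 2·1 + 0.
Working back up the chain: 1 = 7 − 3·2 = 7 − 3·(16 − 2·7) = −3·16 + 7·7 = −3·16 + 7·(39 − 2·16) = 7·39 − 17·16 = 7·39 − 17·(133 − 3·39) = −17·133 + 58·39 = −17·133 + 58·(305 − 2·133) = 58·305 − 133·133. So 305·58 + 133·(-133) = 1.
Scaling by 558 gives the particular solution (p, q) = (32364, -74214).
Subtracting 243·133 from p and adding 243·305 to q gives the tidier solution (45, -99).
Indeed 610·45 + 266·(-99) = 27450 − 26334 = 1116.

p = 45, q = -99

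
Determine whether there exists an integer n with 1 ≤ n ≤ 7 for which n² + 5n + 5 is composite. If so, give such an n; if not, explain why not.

n = 5

At n = 5: 5² + 5·5 + 5 = 55 = 5·11, which is composite.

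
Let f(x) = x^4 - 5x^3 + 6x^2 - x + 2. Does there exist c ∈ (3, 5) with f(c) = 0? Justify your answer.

Yes, f has a root in the interval.

f(3) = -1 and f(5) = 147, which have opposite signs.
Since f is a polynomial it is continuous on [3, 5].
By the Intermediate Value Theorem f must vanish at some point of (3, 5).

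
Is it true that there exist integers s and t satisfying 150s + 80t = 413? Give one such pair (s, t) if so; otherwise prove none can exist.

No such integers exist.

gcd(150, 80) = 10, so every integer of the form 150s + 80t is a multiple of 10.
However 413 leaves remainder 3 on division by 10.
Therefore 150s + 80t = 413 has no solution in integers.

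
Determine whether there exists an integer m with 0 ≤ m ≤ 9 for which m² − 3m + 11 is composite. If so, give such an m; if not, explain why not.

m = 5

At m = 5: 5² − 3·5 + 11 = 21 = 3·7, which is composite.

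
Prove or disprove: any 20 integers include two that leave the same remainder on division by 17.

Yes.

There are exactly 17 possible remainders on division by 17.
With 20 integers and only 17 classes, the pigeonhole principle forces two of them, say a and b, into the same class.
So a and b have equal remainders mod 17, which is exactly what was to be shown.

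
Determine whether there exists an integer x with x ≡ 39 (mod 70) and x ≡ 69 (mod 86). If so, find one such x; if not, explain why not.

x = 1789

Here gcd(70, 86) = 2, and both 39 and 69 leave remainder 1 mod 2, so the system is consistent.
Write x = 39 + 70t. Then 70t ≡ 69 − 39 ≡ 30 (mod 86); dividing through by 2 gives 35t ≡ 15 (mod 43).
Since 35·16 = 560 = 13·43 + 1, the inverse of 35 mod 43 is 16.
Multiplying by 16: t ≡ 16·15 = 240 ≡ 25 (mod 43).
Then x = 39 + 70·25 = 1789.
Check: 1789 mod 70 = 39, 1789 mod 86 = 69. ✓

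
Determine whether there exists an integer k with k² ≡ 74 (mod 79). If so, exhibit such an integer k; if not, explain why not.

79 is prime, so by Euler's criterion 74 is a square mod 79 iff 74^((79−1)/2) = 74^39 ≡ 1 (mod 79).
Squaring successively (mod 79): 74^2 = 5476 ≡ 25; 74^4 ≡ 25² = 625 ≡ 72; 74^8 ≡ 72² = 5184 ≡ 49; 74^16 ≡ 49² = 2401 ≡ 31; 74^32 ≡ 31² = 961 ≡ 13.
Since 39 = 32 + 4 + 2 + 1, 74^39 ≡ 13 · 72 · 25 · 74; multiplying out mod 79: 13·72 = 936 ≡ 67, then 67·25 = 1675 ≡ 16, then 16·74 = 1184 ≡ 78. Thus 74^39 ≡ 78 ≡ −1 (mod 79).
The value −1 means 74 is a non-residue modulo 79, so k² ≡ 74 (mod 79) is impossible.

No, no such integer exists.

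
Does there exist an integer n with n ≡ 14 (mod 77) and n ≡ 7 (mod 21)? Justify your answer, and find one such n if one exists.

Here gcd(77, 21) = 7, and both 14 and 7 leave remainder 0 mod 7, so the system is consistent.
The integers ≡ 14 (mod 77) are 14, 91, …; their remainders mod 21 are 14, 7, so n = 91 is the first that is ≡ 7 (mod 21).
Check: 91 mod 77 = 14, 91 mod 21 = 7. ✓

n = 91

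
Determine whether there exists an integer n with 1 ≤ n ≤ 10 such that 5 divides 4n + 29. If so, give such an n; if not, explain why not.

Scanning upward from n = 1 gives 33, 37, 41, none divisible by 5. Try n = 4: 4·4 + 29 = 45 = 9·5, which is divisible by 5.

n = 4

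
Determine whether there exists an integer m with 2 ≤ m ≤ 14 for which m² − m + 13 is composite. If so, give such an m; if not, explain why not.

m = 2

At m = 2: 2² − 2 + 13 = 15 = 3·5, which is composite.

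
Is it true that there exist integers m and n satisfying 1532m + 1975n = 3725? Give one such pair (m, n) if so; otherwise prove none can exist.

Since gcd(1532, 1975) = 1, every integer is an integer combination of 1532 and 1975.
Dividing repeatedly: 1975 = 1·1532 + 443, 1532 = 3·443 + 203, 443 = 2·203 + 37, 203 = 5·37 + 18, 37 = 2·18 + 1, 18 = 18·1 + 0.
Working back up the chain: 1 = 37 − 2·18 = 37 − 2·(203 − 5·37) = −2·203 + 11·37 = −2·203 + 11·(443 − 2·203) = 11·443 − 24·203 = 11·443 − 24·(1532 − 3·443) = −24·1532 + 83·443 = −24·1532 + 83·(1975 − 1·1532) = 83·1975 − 107·1532. So 1532·(-107) + 1975·83 = 1.
Multiplying through by 3725: m = (-107)·3725 = -398575, n = 83·3725 = 309175 is a solution.
Shifting by a multiple of (1975, −1532) keeps it a solution: m = -398575 + 202·1975 = 375, n = 309175 − 202·1532 = -289.
Check: 1532·375 + 1975·(-289) = 574500 − 570775 = 3725. ✓

m = 375, n = -289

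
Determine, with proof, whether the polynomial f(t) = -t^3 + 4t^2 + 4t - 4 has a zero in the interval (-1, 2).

f(-1) = -3 and f(2) = 12, which have opposite signs.
f is continuous everywhere (it is a polynomial), in particular on [-1, 2].
By the Intermediate Value Theorem f must vanish at some point of (-1, 2).

Yes, f has a root in the interval.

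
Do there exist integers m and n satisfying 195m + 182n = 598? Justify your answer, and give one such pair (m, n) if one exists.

m = 4, n = -1

gcd(195, 182) = 13, and 13 divides 598, so integer solutions exist.
Dividing through by 13 reduces the equation to 15m + 14n = 46.
Dividing repeatedly: 15 = 1·14 + 1, 14 = 14·1 + 0.
Unwinding: 1 = 15 − 1·14, i.e. 15·1 + 14·(-1) = 1.
Scaling by 46 gives the particular solution (m, n) = (46, -46).
Shifting by a multiple of (14, −15) keeps it a solution: m = 46 − 3·14 = 4, n = -46 + 3·15 = -1.
Indeed 195·4 + 182·(-1) = 780 − 182 = 598.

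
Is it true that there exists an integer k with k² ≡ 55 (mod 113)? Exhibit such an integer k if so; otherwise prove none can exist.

Apply Euler's criterion with the prime 113: 55 is a quadratic residue iff 55^56 ≡ 1 (mod 113), and a non-residue iff it is ≡ −1.
Squaring successively (mod 113): 55^2 = 3025 ≡ 87; 55^4 ≡ 87² = 7569 ≡ 111; 55^8 ≡ 111² = 12321 ≡ 4; 55^16 ≡ 4² = 16 ≡ 16; 55^32 ≡ 16² = 256 ≡ 30.
Since 56 = 32 + 16 + 8, 55^56 ≡ 30 · 16 · 4; multiplying out mod 113: 30·16 = 480 ≡ 28, then 28·4 = 112 ≡ 112. Thus 55^56 ≡ 112 ≡ −1 (mod 113).
By Euler's criterion 55 is a quadratic non-residue mod 113: no k satisfies k² ≡ 55 (mod 113).

There is no such integer.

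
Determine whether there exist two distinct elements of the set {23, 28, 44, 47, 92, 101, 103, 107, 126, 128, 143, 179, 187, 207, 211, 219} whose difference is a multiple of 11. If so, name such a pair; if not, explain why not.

Yes: 44 and 143.

Reduce each element mod 11: 23↦1, 28↦6, 44↦0, 47↦3, 92↦4, 101↦2, 103↦4, 107↦8, 126↦5, 128↦7, 143↦0, 179↦3, 187↦0, 207↦9, 211↦2, 219↦10. The residue 0 repeats (at 44 and 143), and 143 − 44 = 99 = 9·11.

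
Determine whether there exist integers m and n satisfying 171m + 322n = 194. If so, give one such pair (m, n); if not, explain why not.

m = 116, n = -61

171 and 322 are coprime, so 171m + 322n ranges over all of ℤ.
Run the Euclidean algorithm on 322 and 171: 322 = 1·171 + 151, 171 = 1·151 + 20, 151 = 7·20 + 11, 20 = 1·11 + 9, 11 = 1·9 + 2, 9 = 4·2 + 1, 2 = 2·1 + 0.
Unwinding: 1 = 9 − 4·2 = 9 − 4·(11 − 1·9) = −4·11 + 5·9 = −4·11 + 5·(20 − 1·11) = 5·20 − 9·11 = 5·20 − 9·(151 − 7·20) = −9·151 + 68·20 = −9·151 + 68·(171 − 1·151) = 68·171 − 77·151 = 68·171 − 77·(322 − 1·171) = −77·322 + 145·171, i.e. 171·145 + 322·(-77) = 1.
Scaling by 194 gives the particular solution (m, n) = (28130, -14938).
The general solution is m = 28130 + 322k, n = -14938 − 171k; taking k = -87 gives the smaller pair m = 116, n = -61.
Indeed 171·116 + 322·(-61) = 19836 − 19642 = 194.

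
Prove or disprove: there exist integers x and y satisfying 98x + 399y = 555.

gcd(98, 399) = 7, so every integer of the form 98x + 399y is a multiple of 7.
But 555 = 7·79 + 2, so 7 ∤ 555.
Hence no integers x, y satisfy the equation.

No such integers exist.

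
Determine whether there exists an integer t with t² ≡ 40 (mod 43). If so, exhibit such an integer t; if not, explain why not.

t = 30

t = 30 works: 30² = 900, and 900 − 40 = 860 = 20·43.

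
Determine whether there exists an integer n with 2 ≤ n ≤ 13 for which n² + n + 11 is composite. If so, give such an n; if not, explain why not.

n = 11

At n = 11: 11² + 11 + 11 = 143 = 11·13, which is composite.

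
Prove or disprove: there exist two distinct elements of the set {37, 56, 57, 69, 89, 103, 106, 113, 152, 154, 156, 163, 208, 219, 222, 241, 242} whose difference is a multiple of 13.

Reduce each element mod 13: 37↦11, 56↦4, 57↦5, 69↦4, 89↦11, 103↦12, 106↦2, 113↦9, 152↦9, 154↦11, 156↦0, 163↦7, 208↦0, 219↦11, 222↦1, 241↦7, 242↦8. The residue 11 repeats (at 37 and 89), and 89 − 37 = 52 = 4·13.

The pair (37, 89) works.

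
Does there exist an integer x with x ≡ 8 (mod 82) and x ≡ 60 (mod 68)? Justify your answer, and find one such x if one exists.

Here gcd(82, 68) = 2, and both 8 and 60 leave remainder 0 mod 2, so the system is consistent.
Write x = 8 + 82t. Then 82t ≡ 60 − 8 ≡ 52 (mod 68); dividing through by 2 gives 41t ≡ 26 (mod 34).
41 ≡ 7 (mod 34), so this reads 7t ≡ 26 (mod 34). Note 7·5 = 35 ≡ 1 (mod 34) (as 35 − 1 = 1·34), so 7⁻¹ ≡ 5.
Therefore t ≡ 5·26 = 130 ≡ 28 (mod 34).
Then x = 8 + 82·28 = 2304.
Verify: 2304 = 28·82 + 8 and 2304 = 33·68 + 60. ✓

x = 2304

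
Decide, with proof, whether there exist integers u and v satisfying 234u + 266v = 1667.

No, no such integers exist.

Both 234 and 266 are divisible by gcd(234, 266) = 2, hence so is any combination 234u + 266v.
But 1667 = 2·833 + 1, so 2 ∤ 1667.
Hence no integers u, v satisfy the equation.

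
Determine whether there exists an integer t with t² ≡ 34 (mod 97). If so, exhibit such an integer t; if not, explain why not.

There is no such integer.

Apply Euler's criterion with the prime 97: 34 is a quadratic residue iff 34^48 ≡ 1 (mod 97), and a non-residue iff it is ≡ −1.
Repeated squaring mod 97: 34^2 = 1156 ≡ 89; 34^4 ≡ 89² = 7921 ≡ 64; 34^8 ≡ 64² = 4096 ≡ 22; 34^16 ≡ 22² = 484 ≡ 96; 34^32 ≡ 96² = 9216 ≡ 1.
Since 48 = 32 + 16, 34^48 ≡ 1 · 96; multiplying out mod 97: 1·96 = 96 ≡ 96. Thus 34^48 ≡ 96 ≡ −1 (mod 97).
By Euler's criterion 34 is a quadratic non-residue mod 97: no t satisfies t² ≡ 34 (mod 97).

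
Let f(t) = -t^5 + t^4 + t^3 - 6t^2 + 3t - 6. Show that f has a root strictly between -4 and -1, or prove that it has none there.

f(-4) = 1102 and f(-1) = -14, which have opposite signs.
As a polynomial, f is continuous on every closed interval.
By the Intermediate Value Theorem f must vanish at some point of (-4, -1).

Such a root exists.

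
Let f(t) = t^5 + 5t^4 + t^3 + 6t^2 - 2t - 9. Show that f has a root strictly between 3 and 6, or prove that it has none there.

No.

f(3) = 714 and f(6) = 14667, both positive, so a sign-change argument is unavailable; we show f keeps this sign on the whole interval.
Substitute t = 3 + u, where 0 < u < 3 on the interval. Expanding, f(3 + u) = u^5 + 20u^4 + 151u^3 + 555u^2 + 1006u + 714.
The nonzero coefficients here are all positive, so for u > 0 every term is positive (or zero), and the constant term 714 is strictly positive.
So f is strictly positive on (3, 6); no root exists in the interval.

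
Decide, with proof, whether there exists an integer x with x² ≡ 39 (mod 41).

x = 11

x = 11 works: 11² = 121, and 121 − 39 = 82 = 2·41.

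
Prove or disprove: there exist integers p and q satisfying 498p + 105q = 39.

gcd(498, 105) = 3, and 3 divides 39, so integer solutions exist.
Dividing through by 3 reduces the equation to 166p + 35q = 13.
Run the Euclidean algorithm on 166 and 35: 166 = 4·35 + 26, 35 = 1·26 + 9, 26 = 2·9 + 8, 9 = 1·8 + 1, 8 = 8·1 + 0.
Unwinding: 1 = 9 − 1·8 = 9 − (26 − 2·9) = −26 + 3·9 = −26 + 3·(35 − 1·26) = 3·35 − 4·26 = 3·35 − 4·(166 − 4·35) = −4·166 + 19·35, i.e. 166·(-4) + 35·19 = 1.
Multiplying through by 13: p = (-4)·13 = -52, q = 19·13 = 247 is a solution.
Shifting by a multiple of (35, −166) keeps it a solution: p = -52 + 2·35 = 18, q = 247 − 2·166 = -85.
Indeed 498·18 + 105·(-85) = 8964 − 8925 = 39.

p = 18, q = -85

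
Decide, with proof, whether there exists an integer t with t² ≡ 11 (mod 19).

Take t = 12. Then 12² = 144 = 7·19 + 11, so 12² ≡ 11 (mod 19).

t = 12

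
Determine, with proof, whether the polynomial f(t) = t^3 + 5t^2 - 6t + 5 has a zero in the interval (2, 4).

No such root exists.

The endpoint values f(2) = 21 and f(4) = 125 are both positive. Claim: f(t) > 0 for every t in (2, 4).
Shift to the endpoint 2: with t = 2 + u (0 < u < 2), one computes f(2 + u) = u^3 + 11u^2 + 26u + 21.
The nonzero coefficients here are all positive, so for u > 0 every term is positive (or zero), and the constant term 21 is strictly positive.
So f is strictly positive on (2, 4); no root exists in the interval.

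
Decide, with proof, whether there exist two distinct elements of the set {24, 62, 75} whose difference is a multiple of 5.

There is no such pair.

Residues mod 5: 24↦4, 62↦2, 75↦0.
All 3 residues are distinct, so no two elements differ by a multiple of 5.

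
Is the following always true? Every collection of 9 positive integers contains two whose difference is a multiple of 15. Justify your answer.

Consider the 9 integers 19, 20, …, 27. They lie in distinct residue classes modulo 15, since 9 ≤ 15.
The differences between them range over 1, …, 8, none of which is divisible by 15.

No; for instance {19, 20, 21, 22, 23, 24, 25, 26, 27} is a counterexample.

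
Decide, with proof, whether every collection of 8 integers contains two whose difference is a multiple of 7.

Partition the integers by their residue mod 7; there are 7 classes.
With 8 integers and only 7 classes, the pigeonhole principle forces two of them, say a and b, into the same class.
Their difference a − b is then a multiple of 7.

True.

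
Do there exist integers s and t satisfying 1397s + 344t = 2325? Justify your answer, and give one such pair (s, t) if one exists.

1397 and 344 are coprime, so 1397s + 344t ranges over all of ℤ.
Run the Euclidean algorithm on 1397 and 344: 1397 = 4·344 + 21, 344 = 16·21 + 8, 21 = 2·8 + 5, 8 = 1·5 + 3, 5 = 1·3 + 2, 3 = 1·2 + 1, 2 = 2·1 + 0.
Back-substituting, 1 = 3 − 1·2 = 3 − (5 − 1·3) = −5 + 2·3 = −5 + 2·(8 − 1·5) = 2·8 − 3·5 = 2·8 − 3·(21 − 2·8) = −3·21 + 8·8 = −3·21 + 8·(344 − 16·21) = 8·344 − 131·21 = 8·344 − 131·(1397 − 4·344) = −131·1397 + 532·344; that is, 1397·(-131) + 344·532 = 1.
Multiplying through by 2325: s = (-131)·2325 = -304575, t = 532·2325 = 1236900 is a solution.
Shifting by a multiple of (344, −1397) keeps it a solution: s = -304575 + 886·344 = 209, t = 1236900 − 886·1397 = -842.
Indeed 1397·209 + 344·(-842) = 291973 − 289648 = 2325.

s = 209, t = -842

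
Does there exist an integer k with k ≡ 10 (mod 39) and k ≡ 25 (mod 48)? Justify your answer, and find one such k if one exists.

k = 361

gcd(39, 48) = 3. A simultaneous solution exists iff 10 ≡ 25 (mod 3); here 10 mod 3 = 1 = 25 mod 3, so it does.
Write k = 10 + 39t. Then 39t ≡ 25 − 10 ≡ 15 (mod 48); dividing through by 3 gives 13t ≡ 5 (mod 16).
To invert 13 modulo 16: 16 = 1·13 + 3, 13 = 4·3 + 1, 3 = 3·1 + 0, and unwinding, 1 = 13 − 4·3 = 13 − 4·(16 − 1·13) = −4·16 + 5·13. Thus 13⁻¹ ≡ 5 (mod 16).
Multiplying by 5: t ≡ 5·5 = 25 ≡ 9 (mod 16).
Then k = 10 + 39·9 = 361.
Indeed 361 ≡ 10 (mod 39) and 361 ≡ 25 (mod 48).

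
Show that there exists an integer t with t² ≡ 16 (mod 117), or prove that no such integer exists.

Take t = 95. Then 95² = 9025 = 77·117 + 16, so 95² ≡ 16 (mod 117).

t = 95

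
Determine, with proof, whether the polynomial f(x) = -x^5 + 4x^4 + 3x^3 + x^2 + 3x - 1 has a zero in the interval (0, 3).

Such a root exists.

f(0) = -1 and f(3) = 179, which have opposite signs.
Since f is a polynomial it is continuous on [0, 3].
By the Intermediate Value Theorem f must vanish at some point of (0, 3).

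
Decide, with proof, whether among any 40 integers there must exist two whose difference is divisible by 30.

True.

Partition the integers by their residue mod 30; there are 30 classes.
Placing 40 integers into 30 classes, some class receives at least two — say a and b.
Equal remainders mean a − b ≡ 0 (mod 30), so 30 divides their difference.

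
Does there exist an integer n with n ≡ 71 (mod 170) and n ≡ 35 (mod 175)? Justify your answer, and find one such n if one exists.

There is no such integer.

Both moduli are multiples of 5 = gcd(170, 175), so any solution would satisfy n ≡ 71 and n ≡ 35 modulo 5 simultaneously.
However 71 ≡ 1 and 35 ≡ 0 (mod 5), and 1 ≠ 0.
Hence the system has no solution.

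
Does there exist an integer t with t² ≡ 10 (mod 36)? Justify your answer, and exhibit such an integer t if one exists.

No, no such integer exists.

Since 4 ∣ 36, a solution of t² ≡ 10 (mod 36) would also satisfy t² ≡ 10 ≡ 2 (mod 4).
Squares mod 4 repeat after t = 2 (as (−t)² = t²); for t = 0..2 they are 0, 1, 0.
So the quadratic residues mod 4 are {0, 1}, and 2 is not among them.
Therefore t² ≡ 10 (mod 36) has no solution.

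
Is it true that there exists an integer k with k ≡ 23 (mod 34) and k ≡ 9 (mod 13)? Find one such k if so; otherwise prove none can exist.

k = 295

The moduli 34 and 13 are coprime, so by the Chinese Remainder Theorem a unique solution modulo 442 exists.
Any solution of the first congruence is k = 23 + 34t; substituting into the second, 34t ≡ 9 − 23 ≡ 12 (mod 13).
34 ≡ 8 (mod 13), so this reads 8t ≡ 12 (mod 13). To invert 8 modulo 13: 13 = 1·8 + 5, 8 = 1·5 + 3, 5 = 1·3 + 2, 3 = 1·2 + 1, 2 = 2·1 + 0, and unwinding, 1 = 3 − 1·2 = 3 − (5 − 1·3) = −5 + 2·3 = −5 + 2·(8 − 1·5) = 2·8 − 3·5 = 2·8 − 3·(13 − 1·8) = −3·13 + 5·8. Thus 8⁻¹ ≡ 5 (mod 13).
Multiplying by 5: t ≡ 5·12 = 60 ≡ 8 (mod 13).
With t = 8: k = 23 + 34·8 = 295.
Check: 295 mod 34 = 23, 295 mod 13 = 9. ✓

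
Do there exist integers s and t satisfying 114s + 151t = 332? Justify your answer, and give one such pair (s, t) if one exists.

114 and 151 are coprime, so 114s + 151t ranges over all of ℤ.
Euclidean algorithm: 151 = 1·114 + 37, 114 = 3·37 + 3, 37 = 12·3 + 1, 3 = 3·1 + 0.
Working back up the chain: 1 = 37 − 12·3 = 37 − 12·(114 − 3·37) = −12·114 + 37·37 = −12·114 + 37·(151 − 1·114) = 37·151 − 49·114. So 114·(-49) + 151·37 = 1.
Scaling by 332 gives the particular solution (s, t) = (-16268, 12284).
Adding 108·151 to s and subtracting 108·114 from t gives the tidier solution (40, -28).
Indeed 114·40 + 151·(-28) = 4560 − 4228 = 332.

s = 40, t = -28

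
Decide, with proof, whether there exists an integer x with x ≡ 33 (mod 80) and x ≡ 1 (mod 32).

The moduli are not coprime: gcd(80, 32) = 16. Compatibility requires 16 ∣ (1 − 33) = -32, which holds, so solutions exist.
In fact x = 33 itself already satisfies 33 mod 32 = 1.
Check: 33 mod 80 = 33, 33 mod 32 = 1. ✓

x = 33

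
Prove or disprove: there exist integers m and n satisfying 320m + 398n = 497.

No, no such integers exist.

gcd(320, 398) = 2, so every integer of the form 320m + 398n is a multiple of 2.
But 497 = 2·248 + 1, so 2 ∤ 497.
So the equation is unsolvable over ℤ.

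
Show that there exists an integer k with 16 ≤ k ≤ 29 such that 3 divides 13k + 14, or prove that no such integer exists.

k = 16

Try k = 16: 13·16 + 14 = 222 = 74·3, which is divisible by 3.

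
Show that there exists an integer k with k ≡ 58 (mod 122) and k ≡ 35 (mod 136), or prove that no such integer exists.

There is no such integer.

Both moduli are multiples of 2 = gcd(122, 136), so any solution would satisfy k ≡ 58 and k ≡ 35 modulo 2 simultaneously.
But 58 mod 2 = 0 while 35 mod 2 = 1, a contradiction.
So no integer satisfies both congruences.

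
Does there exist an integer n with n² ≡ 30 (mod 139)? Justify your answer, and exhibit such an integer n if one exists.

n = 126

Take n = 126. Then 126² = 15876 = 114·139 + 30, so 126² ≡ 30 (mod 139).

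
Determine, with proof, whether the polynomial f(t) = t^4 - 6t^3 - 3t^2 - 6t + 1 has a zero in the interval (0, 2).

Yes, f has a root in the interval.

f(0) = 1 and f(2) = -55, which have opposite signs.
As a polynomial, f is continuous on every closed interval.
By the Intermediate Value Theorem, f takes the value 0 somewhere in the open interval.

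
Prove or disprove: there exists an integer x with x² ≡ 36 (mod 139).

Take x = 6. Then 6² = 36, and since 0 ≤ 36 < 139 this is already reduced: 6² ≡ 36 (mod 139).

x = 6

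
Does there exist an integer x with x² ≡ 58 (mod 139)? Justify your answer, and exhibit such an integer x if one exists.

139 is prime, so by Euler's criterion 58 is a square mod 139 iff 58^((139−1)/2) = 58^69 ≡ 1 (mod 139).
Squaring successively (mod 139): 58^2 = 3364 ≡ 28; 58^4 ≡ 28² = 784 ≡ 89; 58^8 ≡ 89² = 7921 ≡ 137; 58^16 ≡ 137² = 18769 ≡ 4; 58^32 ≡ 4² = 16 ≡ 16; 58^64 ≡ 16² = 256 ≡ 117.
Since 69 = 64 + 4 + 1, 58^69 ≡ 117 · 89 · 58; multiplying out mod 139: 117·89 = 10413 ≡ 127, then 127·58 = 7366 ≡ 138. Thus 58^69 ≡ 138 ≡ −1 (mod 139).
By Euler's criterion 58 is a quadratic non-residue mod 139: no x satisfies x² ≡ 58 (mod 139).

No such integer exists.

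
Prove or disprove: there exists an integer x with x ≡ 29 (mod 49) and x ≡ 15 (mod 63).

gcd(49, 63) = 7. A simultaneous solution exists iff 29 ≡ 15 (mod 7); here 29 mod 7 = 1 = 15 mod 7, so it does.
List candidates x ≡ 29 (mod 49): 29, 78. Modulo 63 these are 29, 15; 78 gives 15 as required.
Check: 78 mod 49 = 29, 78 mod 63 = 15. ✓

x = 78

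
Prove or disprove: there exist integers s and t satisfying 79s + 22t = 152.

79 and 22 are coprime, so 79s + 22t ranges over all of ℤ.
Euclidean algorithm: 79 = 3·22 + 13, 22 = 1·13 + 9, 13 = 1·9 + 4, 9 = 2·4 + 1, 4 = 4·1 + 0.
Working back up the chain: 1 = 9 − 2·4 = 9 − 2·(13 − 1·9) = −2·13 + 3·9 = −2·13 + 3·(22 − 1·13) = 3·22 − 5·13 = 3·22 − 5·(79 − 3·22) = −5·79 + 18·22. So 79·(-5) + 22·18 = 1.
Times 152: 79·(-760) + 22·2736 = 152, so (-760, 2736) solves it.
The general solution is s = -760 + 22k, t = 2736 − 79k; taking k = 35 gives the smaller pair s = 10, t = -29.
Indeed 79·10 + 22·(-29) = 790 − 638 = 152.

s = 10, t = -29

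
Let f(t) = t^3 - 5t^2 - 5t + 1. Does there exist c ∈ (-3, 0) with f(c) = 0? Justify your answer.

f(-3) = -56 and f(0) = 1, which have opposite signs.
As a polynomial, f is continuous on every closed interval.
By the Intermediate Value Theorem f must vanish at some point of (-3, 0).

Yes, such a c exists.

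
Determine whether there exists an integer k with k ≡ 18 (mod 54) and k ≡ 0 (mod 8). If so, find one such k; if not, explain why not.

k = 72

gcd(54, 8) = 2. A simultaneous solution exists iff 18 ≡ 0 (mod 2); here 18 mod 2 = 0 = 0 mod 2, so it does.
List candidates k ≡ 18 (mod 54): 18, 72. Modulo 8 these are 2, 0; 72 gives 0 as required.
Indeed 72 ≡ 18 (mod 54) and 72 ≡ 0 (mod 8).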